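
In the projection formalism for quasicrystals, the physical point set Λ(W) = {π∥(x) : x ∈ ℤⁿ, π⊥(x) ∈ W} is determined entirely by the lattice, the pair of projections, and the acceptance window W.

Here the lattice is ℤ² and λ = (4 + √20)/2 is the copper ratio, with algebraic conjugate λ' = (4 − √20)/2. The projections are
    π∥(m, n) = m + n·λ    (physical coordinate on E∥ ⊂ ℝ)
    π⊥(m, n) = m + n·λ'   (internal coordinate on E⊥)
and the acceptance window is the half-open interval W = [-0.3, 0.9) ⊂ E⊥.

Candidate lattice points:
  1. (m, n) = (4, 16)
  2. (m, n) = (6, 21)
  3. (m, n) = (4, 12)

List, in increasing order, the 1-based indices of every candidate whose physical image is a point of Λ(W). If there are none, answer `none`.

λ' = (4−√20)/2 ≈ -0.23607.
#1 (4,16): internal coord 4 + (16)·λ' = +0.22291; +0.22291 ∈ [-0.3, 0.9) → IN Λ
#2 (6,21): internal coord 6 + (21)·λ' = +1.04257; +1.04257 ∉ [-0.3, 0.9) → out
#3 (4,12): internal coord 4 + (12)·λ' = +1.16718; +1.16718 ∉ [-0.3, 0.9) → out

1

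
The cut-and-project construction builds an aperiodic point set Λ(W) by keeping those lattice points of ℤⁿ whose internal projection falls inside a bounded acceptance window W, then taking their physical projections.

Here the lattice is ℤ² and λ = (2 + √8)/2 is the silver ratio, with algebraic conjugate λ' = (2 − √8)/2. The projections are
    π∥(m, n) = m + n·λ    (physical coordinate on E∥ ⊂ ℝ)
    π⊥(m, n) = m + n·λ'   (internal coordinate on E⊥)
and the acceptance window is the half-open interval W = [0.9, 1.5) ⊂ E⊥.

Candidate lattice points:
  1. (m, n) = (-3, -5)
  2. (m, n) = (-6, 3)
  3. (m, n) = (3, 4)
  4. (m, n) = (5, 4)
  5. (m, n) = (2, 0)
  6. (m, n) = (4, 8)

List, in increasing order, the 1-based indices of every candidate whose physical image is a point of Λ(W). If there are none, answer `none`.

3

λ' = (2−√8)/2 ≈ -0.414214.
candidate 1: (m,n)=(-3,-5) → π∥ = -3-5·λ ≈ -15.071068, π⊥ = -3-5·λ' ≈ -0.928932 ∉ [0.9, 1.5) ⇒ out
candidate 2: (m,n)=(-6,3) → π∥ = -6+3·λ ≈ 1.242641, π⊥ = -6+3·λ' ≈ -7.242641 ∉ [0.9, 1.5) ⇒ out
candidate 3: (m,n)=(3,4) → π∥ = 3+4·λ ≈ 12.656854, π⊥ = 3+4·λ' ≈ 1.343146 ∈ [0.9, 1.5) ⇒ IN Λ
candidate 4: (m,n)=(5,4) → π∥ = 5+4·λ ≈ 14.656854, π⊥ = 5+4·λ' ≈ 3.343146 ∉ [0.9, 1.5) ⇒ out
candidate 5: (m,n)=(2,0) → π∥ = 2+0·λ ≈ 2.000000, π⊥ = 2+0·λ' ≈ 2.000000 ∉ [0.9, 1.5) ⇒ out
candidate 6: (m,n)=(4,8) → π∥ = 4+8·λ ≈ 23.313708, π⊥ = 4+8·λ' ≈ 0.686292 ∉ [0.9, 1.5) ⇒ out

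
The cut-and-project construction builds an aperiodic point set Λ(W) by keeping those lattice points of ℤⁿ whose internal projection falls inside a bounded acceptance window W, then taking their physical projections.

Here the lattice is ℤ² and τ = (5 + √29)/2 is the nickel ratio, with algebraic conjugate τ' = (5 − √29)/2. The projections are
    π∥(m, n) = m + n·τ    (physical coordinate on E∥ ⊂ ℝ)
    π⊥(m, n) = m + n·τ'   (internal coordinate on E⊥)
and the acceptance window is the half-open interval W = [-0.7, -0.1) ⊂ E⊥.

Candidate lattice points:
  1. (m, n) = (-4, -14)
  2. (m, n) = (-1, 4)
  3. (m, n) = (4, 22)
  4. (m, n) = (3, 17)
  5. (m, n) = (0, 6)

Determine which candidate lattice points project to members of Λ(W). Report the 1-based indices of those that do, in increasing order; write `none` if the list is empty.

τ' = (5−√29)/2 ≈ -0.1926.
#1 (-4,-14): internal coord -4 + (-14)·τ' = -1.3038; -1.3038 ∉ [-0.7, -0.1) → out
#2 (-1,4): internal coord -1 + (4)·τ' = -1.7703; -1.7703 ∉ [-0.7, -0.1) → out
#3 (4,22): internal coord 4 + (22)·τ' = -0.2368; -0.2368 ∈ [-0.7, -0.1) → IN Λ
#4 (3,17): internal coord 3 + (17)·τ' = -0.2739; -0.2739 ∈ [-0.7, -0.1) → IN Λ
#5 (0,6): internal coord 0 + (6)·τ' = -1.1555; -1.1555 ∉ [-0.7, -0.1) → out

3, 4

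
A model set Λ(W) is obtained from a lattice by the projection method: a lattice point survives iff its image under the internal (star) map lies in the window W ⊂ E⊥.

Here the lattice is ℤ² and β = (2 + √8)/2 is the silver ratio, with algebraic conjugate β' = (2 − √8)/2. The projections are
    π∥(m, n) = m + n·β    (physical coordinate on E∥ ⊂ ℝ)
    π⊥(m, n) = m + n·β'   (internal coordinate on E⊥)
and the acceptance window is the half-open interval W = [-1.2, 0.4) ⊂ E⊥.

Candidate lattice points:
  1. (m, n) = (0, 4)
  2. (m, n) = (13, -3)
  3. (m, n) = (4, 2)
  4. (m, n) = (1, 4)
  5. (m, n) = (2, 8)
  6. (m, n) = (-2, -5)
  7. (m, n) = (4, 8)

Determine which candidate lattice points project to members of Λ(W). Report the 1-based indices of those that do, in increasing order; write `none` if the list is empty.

Numerically β ≈ 2.414214 and β' = −1/β ≈ -0.414214.
candidate 1: (m,n)=(0,4) → π∥ = 0+4·β ≈ 9.656854, π⊥ = 0+4·β' ≈ -1.656854 ∉ [-1.2, 0.4) ⇒ out
candidate 2: (m,n)=(13,-3) → π∥ = 13-3·β ≈ 5.757359, π⊥ = 13-3·β' ≈ 14.242641 ∉ [-1.2, 0.4) ⇒ out
candidate 3: (m,n)=(4,2) → π∥ = 4+2·β ≈ 8.828427, π⊥ = 4+2·β' ≈ 3.171573 ∉ [-1.2, 0.4) ⇒ out
candidate 4: (m,n)=(1,4) → π∥ = 1+4·β ≈ 10.656854, π⊥ = 1+4·β' ≈ -0.656854 ∈ [-1.2, 0.4) ⇒ IN Λ
candidate 5: (m,n)=(2,8) → π∥ = 2+8·β ≈ 21.313708, π⊥ = 2+8·β' ≈ -1.313708 ∉ [-1.2, 0.4) ⇒ out
candidate 6: (m,n)=(-2,-5) → π∥ = -2-5·β ≈ -14.071068, π⊥ = -2-5·β' ≈ 0.071068 ∈ [-1.2, 0.4) ⇒ IN Λ
candidate 7: (m,n)=(4,8) → π∥ = 4+8·β ≈ 23.313708, π⊥ = 4+8·β' ≈ 0.686292 ∉ [-1.2, 0.4) ⇒ out

4, 6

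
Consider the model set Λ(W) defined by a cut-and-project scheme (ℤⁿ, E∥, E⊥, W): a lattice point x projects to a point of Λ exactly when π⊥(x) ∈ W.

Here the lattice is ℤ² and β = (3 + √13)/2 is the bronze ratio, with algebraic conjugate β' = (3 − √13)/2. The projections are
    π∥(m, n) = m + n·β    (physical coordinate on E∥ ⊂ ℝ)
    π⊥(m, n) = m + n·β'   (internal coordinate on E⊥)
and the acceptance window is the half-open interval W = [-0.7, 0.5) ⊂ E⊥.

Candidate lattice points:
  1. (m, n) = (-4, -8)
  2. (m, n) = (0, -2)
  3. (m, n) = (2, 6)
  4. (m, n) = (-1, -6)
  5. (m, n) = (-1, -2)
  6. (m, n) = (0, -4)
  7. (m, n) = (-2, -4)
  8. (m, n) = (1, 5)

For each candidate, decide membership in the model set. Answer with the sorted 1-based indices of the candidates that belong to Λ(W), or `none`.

3, 5, 8

Compute β' = (3−√13)/2 = -0.3028, so π⊥(m,n) = m -0.3028·n.
#1 (-4,-8): internal coord -4 + (-8)·β' = -1.5778; -1.5778 ∉ [-0.7, 0.5) → out
#2 (0,-2): internal coord 0 + (-2)·β' = +0.6056; +0.6056 ∉ [-0.7, 0.5) → out
#3 (2,6): internal coord 2 + (6)·β' = +0.1833; +0.1833 ∈ [-0.7, 0.5) → IN Λ
#4 (-1,-6): internal coord -1 + (-6)·β' = +0.8167; +0.8167 ∉ [-0.7, 0.5) → out
#5 (-1,-2): internal coord -1 + (-2)·β' = -0.3944; -0.3944 ∈ [-0.7, 0.5) → IN Λ
#6 (0,-4): internal coord 0 + (-4)·β' = +1.2111; +1.2111 ∉ [-0.7, 0.5) → out
#7 (-2,-4): internal coord -2 + (-4)·β' = -0.7889; -0.7889 ∉ [-0.7, 0.5) → out
#8 (1,5): internal coord 1 + (5)·β' = -0.5139; -0.5139 ∈ [-0.7, 0.5) → IN Λ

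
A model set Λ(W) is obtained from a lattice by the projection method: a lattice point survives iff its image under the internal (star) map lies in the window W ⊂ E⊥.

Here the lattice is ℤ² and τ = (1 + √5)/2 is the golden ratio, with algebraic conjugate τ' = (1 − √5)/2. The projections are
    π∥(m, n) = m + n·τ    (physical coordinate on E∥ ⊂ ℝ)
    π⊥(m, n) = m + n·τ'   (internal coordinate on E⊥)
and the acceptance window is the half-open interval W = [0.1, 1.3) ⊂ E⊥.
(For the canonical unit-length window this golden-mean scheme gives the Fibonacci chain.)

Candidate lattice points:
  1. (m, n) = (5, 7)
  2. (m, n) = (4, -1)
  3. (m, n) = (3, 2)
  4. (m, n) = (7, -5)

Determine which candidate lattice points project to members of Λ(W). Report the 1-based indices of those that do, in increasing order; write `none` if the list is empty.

1

Compute τ' = (1−√5)/2 = -0.618034, so π⊥(m,n) = m -0.618034·n.
#1 (5,7): internal coord 5 + (7)·τ' = +0.673762; +0.673762 ∈ [0.1, 1.3) → IN Λ
#2 (4,-1): internal coord 4 + (-1)·τ' = +4.618034; +4.618034 ∉ [0.1, 1.3) → out
#3 (3,2): internal coord 3 + (2)·τ' = +1.763932; +1.763932 ∉ [0.1, 1.3) → out
#4 (7,-5): internal coord 7 + (-5)·τ' = +10.090170; +10.090170 ∉ [0.1, 1.3) → out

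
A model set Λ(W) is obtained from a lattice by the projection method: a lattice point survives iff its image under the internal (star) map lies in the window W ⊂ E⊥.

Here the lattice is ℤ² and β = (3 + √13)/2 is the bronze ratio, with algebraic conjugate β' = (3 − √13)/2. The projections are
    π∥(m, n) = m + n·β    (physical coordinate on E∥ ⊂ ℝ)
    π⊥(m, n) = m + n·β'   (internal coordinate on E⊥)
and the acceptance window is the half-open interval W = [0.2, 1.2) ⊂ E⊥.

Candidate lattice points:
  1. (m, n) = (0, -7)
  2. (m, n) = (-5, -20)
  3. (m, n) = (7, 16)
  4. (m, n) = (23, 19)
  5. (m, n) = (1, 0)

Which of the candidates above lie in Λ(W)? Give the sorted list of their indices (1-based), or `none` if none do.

Numerically β ≈ 3.302776 and β' = −1/β ≈ -0.302776.
candidate 1: (m,n)=(0,-7) → π∥ = 0-7·β ≈ -23.119429, π⊥ = 0-7·β' ≈ 2.119429 ∉ [0.2, 1.2) ⇒ out
candidate 2: (m,n)=(-5,-20) → π∥ = -5-20·β ≈ -71.055513, π⊥ = -5-20·β' ≈ 1.055513 ∈ [0.2, 1.2) ⇒ IN Λ
candidate 3: (m,n)=(7,16) → π∥ = 7+16·β ≈ 59.844410, π⊥ = 7+16·β' ≈ 2.155590 ∉ [0.2, 1.2) ⇒ out
candidate 4: (m,n)=(23,19) → π∥ = 23+19·β ≈ 85.752737, π⊥ = 23+19·β' ≈ 17.247263 ∉ [0.2, 1.2) ⇒ out
candidate 5: (m,n)=(1,0) → π∥ = 1+0·β ≈ 1.000000, π⊥ = 1+0·β' ≈ 1.000000 ∈ [0.2, 1.2) ⇒ IN Λ

2, 5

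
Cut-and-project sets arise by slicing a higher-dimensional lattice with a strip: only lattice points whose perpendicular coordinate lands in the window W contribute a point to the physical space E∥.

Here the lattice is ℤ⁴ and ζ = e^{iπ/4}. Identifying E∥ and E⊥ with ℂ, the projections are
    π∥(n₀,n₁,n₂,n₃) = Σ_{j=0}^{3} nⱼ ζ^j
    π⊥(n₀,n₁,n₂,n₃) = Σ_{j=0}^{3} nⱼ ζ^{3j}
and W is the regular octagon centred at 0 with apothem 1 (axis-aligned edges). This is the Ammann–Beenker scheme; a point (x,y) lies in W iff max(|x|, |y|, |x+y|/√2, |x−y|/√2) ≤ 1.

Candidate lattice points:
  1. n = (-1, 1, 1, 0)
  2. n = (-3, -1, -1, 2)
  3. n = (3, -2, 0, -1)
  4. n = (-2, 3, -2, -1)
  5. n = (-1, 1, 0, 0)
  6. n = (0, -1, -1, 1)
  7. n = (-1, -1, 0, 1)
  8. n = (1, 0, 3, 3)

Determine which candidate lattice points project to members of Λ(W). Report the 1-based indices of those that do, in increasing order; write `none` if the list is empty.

7

With ζ = e^{iπ/4} the internal vectors are ζ^0,ζ^3,ζ^6,ζ^9.
#1 (-1, 1, 1, 0): internal (-1.70711, -0.29289); octagon support 1.70711 vs apothem 1 → ∉ W
#2 (-3, -1, -1, 2): internal (-0.87868, 1.70711); octagon support 1.82843 vs apothem 1 → ∉ W
#3 (3, -2, 0, -1): internal (3.70711, -2.12132); octagon support 4.12132 vs apothem 1 → ∉ W
#4 (-2, 3, -2, -1): internal (-4.82843, 3.41421); octagon support 5.82843 vs apothem 1 → ∉ W
#5 (-1, 1, 0, 0): internal (-1.70711, 0.70711); octagon support 1.70711 vs apothem 1 → ∉ W
#6 (0, -1, -1, 1): internal (1.41421, 1.00000); octagon support 1.70711 vs apothem 1 → ∉ W
#7 (-1, -1, 0, 1): internal (0.41421, 0.00000); octagon support 0.41421 vs apothem 1 → ∈ W
#8 (1, 0, 3, 3): internal (3.12132, -0.87868); octagon support 3.12132 vs apothem 1 → ∉ W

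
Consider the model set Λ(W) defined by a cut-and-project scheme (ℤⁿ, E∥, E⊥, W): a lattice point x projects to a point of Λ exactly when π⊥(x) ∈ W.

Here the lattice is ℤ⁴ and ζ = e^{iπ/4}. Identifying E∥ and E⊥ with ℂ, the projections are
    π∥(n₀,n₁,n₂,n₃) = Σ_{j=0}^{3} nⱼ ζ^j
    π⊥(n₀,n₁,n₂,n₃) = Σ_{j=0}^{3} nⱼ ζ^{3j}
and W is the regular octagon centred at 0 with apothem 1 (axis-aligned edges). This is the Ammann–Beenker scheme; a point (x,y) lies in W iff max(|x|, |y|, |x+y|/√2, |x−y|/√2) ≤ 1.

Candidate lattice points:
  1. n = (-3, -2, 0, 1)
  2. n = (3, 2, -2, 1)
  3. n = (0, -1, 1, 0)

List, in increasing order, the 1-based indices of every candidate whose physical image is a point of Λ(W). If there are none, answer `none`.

With ζ = e^{iπ/4} the internal vectors are ζ^0,ζ^3,ζ^6,ζ^9.
candidate 1: n = (-3, -2, 0, 1) → π⊥ ≈ (-0.8787, -0.7071); max(|x|,|y|,|x±y|/√2) = 1.1213 > 1 ⇒ ∉ W
candidate 2: n = (3, 2, -2, 1) → π⊥ ≈ (+2.2929, +4.1213); max(|x|,|y|,|x±y|/√2) = 4.5355 > 1 ⇒ ∉ W
candidate 3: n = (0, -1, 1, 0) → π⊥ ≈ (+0.7071, -1.7071); max(|x|,|y|,|x±y|/√2) = 1.7071 > 1 ⇒ ∉ W

none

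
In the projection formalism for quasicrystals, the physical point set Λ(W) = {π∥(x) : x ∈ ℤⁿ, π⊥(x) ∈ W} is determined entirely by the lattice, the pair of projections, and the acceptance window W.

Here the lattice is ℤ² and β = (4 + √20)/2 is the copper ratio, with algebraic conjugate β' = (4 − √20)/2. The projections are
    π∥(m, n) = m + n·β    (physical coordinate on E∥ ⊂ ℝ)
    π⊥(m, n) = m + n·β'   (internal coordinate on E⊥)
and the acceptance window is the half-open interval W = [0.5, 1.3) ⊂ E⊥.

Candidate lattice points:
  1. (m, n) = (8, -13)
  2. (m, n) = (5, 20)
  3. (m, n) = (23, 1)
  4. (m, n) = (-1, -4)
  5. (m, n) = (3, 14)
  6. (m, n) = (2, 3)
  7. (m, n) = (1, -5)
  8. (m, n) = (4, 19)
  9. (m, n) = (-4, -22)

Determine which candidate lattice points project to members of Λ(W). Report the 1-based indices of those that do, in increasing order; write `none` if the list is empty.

Numerically β ≈ 4.23607 and β' = −1/β ≈ -0.23607.
candidate 1: (m,n)=(8,-13) → π∥ = 8-13·β ≈ -47.06888, π⊥ = 8-13·β' ≈ 11.06888 ∉ [0.5, 1.3) ⇒ out
candidate 2: (m,n)=(5,20) → π∥ = 5+20·β ≈ 89.72136, π⊥ = 5+20·β' ≈ 0.27864 ∉ [0.5, 1.3) ⇒ out
candidate 3: (m,n)=(23,1) → π∥ = 23+1·β ≈ 27.23607, π⊥ = 23+1·β' ≈ 22.76393 ∉ [0.5, 1.3) ⇒ out
candidate 4: (m,n)=(-1,-4) → π∥ = -1-4·β ≈ -17.94427, π⊥ = -1-4·β' ≈ -0.05573 ∉ [0.5, 1.3) ⇒ out
candidate 5: (m,n)=(3,14) → π∥ = 3+14·β ≈ 62.30495, π⊥ = 3+14·β' ≈ -0.30495 ∉ [0.5, 1.3) ⇒ out
candidate 6: (m,n)=(2,3) → π∥ = 2+3·β ≈ 14.70820, π⊥ = 2+3·β' ≈ 1.29180 ∈ [0.5, 1.3) ⇒ IN Λ
candidate 7: (m,n)=(1,-5) → π∥ = 1-5·β ≈ -20.18034, π⊥ = 1-5·β' ≈ 2.18034 ∉ [0.5, 1.3) ⇒ out
candidate 8: (m,n)=(4,19) → π∥ = 4+19·β ≈ 84.48529, π⊥ = 4+19·β' ≈ -0.48529 ∉ [0.5, 1.3) ⇒ out
candidate 9: (m,n)=(-4,-22) → π∥ = -4-22·β ≈ -97.19350, π⊥ = -4-22·β' ≈ 1.19350 ∈ [0.5, 1.3) ⇒ IN Λ

6, 9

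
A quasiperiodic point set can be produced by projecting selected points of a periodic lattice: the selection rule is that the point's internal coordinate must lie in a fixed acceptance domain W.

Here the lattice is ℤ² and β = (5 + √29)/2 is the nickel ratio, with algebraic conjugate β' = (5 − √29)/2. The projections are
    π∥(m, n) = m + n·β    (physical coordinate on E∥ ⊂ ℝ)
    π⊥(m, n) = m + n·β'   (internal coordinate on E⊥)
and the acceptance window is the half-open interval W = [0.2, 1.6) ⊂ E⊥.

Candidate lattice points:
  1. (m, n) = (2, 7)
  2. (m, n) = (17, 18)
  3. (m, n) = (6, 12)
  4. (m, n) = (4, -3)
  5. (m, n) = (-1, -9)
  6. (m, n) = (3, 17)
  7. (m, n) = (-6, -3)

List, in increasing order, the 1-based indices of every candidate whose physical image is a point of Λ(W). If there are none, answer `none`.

1, 5

Numerically β ≈ 5.19258 and β' = −1/β ≈ -0.19258.
[1] lift (2,7): star map gives 0.65192; window check 0.2 ≤ 0.65192 < 1.6 is true → IN Λ
[2] lift (17,18): star map gives 13.53352; window check 0.2 ≤ 13.53352 < 1.6 is false → out
[3] lift (6,12): star map gives 3.68901; window check 0.2 ≤ 3.68901 < 1.6 is false → out
[4] lift (4,-3): star map gives 4.57775; window check 0.2 ≤ 4.57775 < 1.6 is false → out
[5] lift (-1,-9): star map gives 0.73324; window check 0.2 ≤ 0.73324 < 1.6 is true → IN Λ
[6] lift (3,17): star map gives -0.27390; window check 0.2 ≤ -0.27390 < 1.6 is false → out
[7] lift (-6,-3): star map gives -5.42225; window check 0.2 ≤ -5.42225 < 1.6 is false → out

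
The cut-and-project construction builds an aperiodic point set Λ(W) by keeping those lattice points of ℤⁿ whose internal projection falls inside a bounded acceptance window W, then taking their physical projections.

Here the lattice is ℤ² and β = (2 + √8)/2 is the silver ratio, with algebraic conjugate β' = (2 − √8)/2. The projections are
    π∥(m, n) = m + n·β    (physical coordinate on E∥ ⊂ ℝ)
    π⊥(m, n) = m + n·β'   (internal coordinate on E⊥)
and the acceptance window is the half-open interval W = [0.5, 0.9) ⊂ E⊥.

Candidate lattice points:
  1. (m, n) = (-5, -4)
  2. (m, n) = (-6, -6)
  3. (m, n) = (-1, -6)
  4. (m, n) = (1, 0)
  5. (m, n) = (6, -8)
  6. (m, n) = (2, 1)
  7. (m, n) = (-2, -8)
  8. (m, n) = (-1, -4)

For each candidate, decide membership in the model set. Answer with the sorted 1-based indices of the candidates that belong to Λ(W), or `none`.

8

β' = (2−√8)/2 ≈ -0.414214.
[1] lift (-5,-4): star map gives -3.343146; window check 0.5 ≤ -3.343146 < 0.9 is false → out
[2] lift (-6,-6): star map gives -3.514719; window check 0.5 ≤ -3.514719 < 0.9 is false → out
[3] lift (-1,-6): star map gives 1.485281; window check 0.5 ≤ 1.485281 < 0.9 is false → out
[4] lift (1,0): star map gives 1.000000; window check 0.5 ≤ 1.000000 < 0.9 is false → out
[5] lift (6,-8): star map gives 9.313708; window check 0.5 ≤ 9.313708 < 0.9 is false → out
[6] lift (2,1): star map gives 1.585786; window check 0.5 ≤ 1.585786 < 0.9 is false → out
[7] lift (-2,-8): star map gives 1.313708; window check 0.5 ≤ 1.313708 < 0.9 is false → out
[8] lift (-1,-4): star map gives 0.656854; window check 0.5 ≤ 0.656854 < 0.9 is true → IN Λ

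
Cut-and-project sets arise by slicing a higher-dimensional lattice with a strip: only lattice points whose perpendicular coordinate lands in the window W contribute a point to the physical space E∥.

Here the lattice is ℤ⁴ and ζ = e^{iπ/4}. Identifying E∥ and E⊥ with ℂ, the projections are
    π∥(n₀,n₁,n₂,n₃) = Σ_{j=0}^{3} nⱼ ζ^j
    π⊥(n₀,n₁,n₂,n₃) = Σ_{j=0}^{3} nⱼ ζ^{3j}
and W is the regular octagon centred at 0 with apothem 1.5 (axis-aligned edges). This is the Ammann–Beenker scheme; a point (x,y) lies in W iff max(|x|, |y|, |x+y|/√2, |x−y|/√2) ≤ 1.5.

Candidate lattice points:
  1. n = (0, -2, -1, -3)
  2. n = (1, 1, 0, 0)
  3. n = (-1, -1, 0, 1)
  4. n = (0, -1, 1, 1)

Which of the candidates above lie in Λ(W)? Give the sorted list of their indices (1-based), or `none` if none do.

Internal map: ζ^{3j} for j=0..3 gives (1,0), (−√2/2,√2/2), (0,−1), (√2/2,√2/2).
#1 (0, -2, -1, -3): internal (-0.707107, -2.535534); octagon support 2.535534 vs apothem 1.5 → ∉ W
#2 (1, 1, 0, 0): internal (0.292893, 0.707107); octagon support 0.707107 vs apothem 1.5 → ∈ W
#3 (-1, -1, 0, 1): internal (0.414214, 0.000000); octagon support 0.414214 vs apothem 1.5 → ∈ W
#4 (0, -1, 1, 1): internal (1.414214, -1.000000); octagon support 1.707107 vs apothem 1.5 → ∉ W

2, 3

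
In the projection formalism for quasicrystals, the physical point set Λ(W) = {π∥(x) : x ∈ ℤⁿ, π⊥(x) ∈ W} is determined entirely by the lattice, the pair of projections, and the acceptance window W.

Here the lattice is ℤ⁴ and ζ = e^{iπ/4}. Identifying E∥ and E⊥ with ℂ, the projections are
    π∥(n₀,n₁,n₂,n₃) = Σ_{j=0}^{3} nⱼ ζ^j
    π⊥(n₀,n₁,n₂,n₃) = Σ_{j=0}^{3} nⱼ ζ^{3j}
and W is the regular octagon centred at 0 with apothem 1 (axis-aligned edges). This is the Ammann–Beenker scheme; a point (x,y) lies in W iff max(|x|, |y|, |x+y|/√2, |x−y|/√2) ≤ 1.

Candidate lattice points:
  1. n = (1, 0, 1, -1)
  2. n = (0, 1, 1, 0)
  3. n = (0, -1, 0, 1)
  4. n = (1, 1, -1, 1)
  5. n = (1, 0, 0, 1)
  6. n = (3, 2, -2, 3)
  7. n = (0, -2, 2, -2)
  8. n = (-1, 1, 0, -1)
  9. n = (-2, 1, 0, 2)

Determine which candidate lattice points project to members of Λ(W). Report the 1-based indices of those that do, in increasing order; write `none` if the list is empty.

2

π⊥(n) = n₀ + n₁ζ³ + n₂ζ⁶ + n₃ζ⁹ where ζ = e^{iπ/4}.
candidate 1: n = (1, 0, 1, -1) → π⊥ ≈ (+0.2929, -1.7071); max(|x|,|y|,|x±y|/√2) = 1.7071 > 1 ⇒ ∉ W
candidate 2: n = (0, 1, 1, 0) → π⊥ ≈ (-0.7071, -0.2929); max(|x|,|y|,|x±y|/√2) = 0.7071 ≤ 1 ⇒ ∈ W
candidate 3: n = (0, -1, 0, 1) → π⊥ ≈ (+1.4142, +0.0000); max(|x|,|y|,|x±y|/√2) = 1.4142 > 1 ⇒ ∉ W
candidate 4: n = (1, 1, -1, 1) → π⊥ ≈ (+1.0000, +2.4142); max(|x|,|y|,|x±y|/√2) = 2.4142 > 1 ⇒ ∉ W
candidate 5: n = (1, 0, 0, 1) → π⊥ ≈ (+1.7071, +0.7071); max(|x|,|y|,|x±y|/√2) = 1.7071 > 1 ⇒ ∉ W
candidate 6: n = (3, 2, -2, 3) → π⊥ ≈ (+3.7071, +5.5355); max(|x|,|y|,|x±y|/√2) = 6.5355 > 1 ⇒ ∉ W
candidate 7: n = (0, -2, 2, -2) → π⊥ ≈ (+0.0000, -4.8284); max(|x|,|y|,|x±y|/√2) = 4.8284 > 1 ⇒ ∉ W
candidate 8: n = (-1, 1, 0, -1) → π⊥ ≈ (-2.4142, +0.0000); max(|x|,|y|,|x±y|/√2) = 2.4142 > 1 ⇒ ∉ W
candidate 9: n = (-2, 1, 0, 2) → π⊥ ≈ (-1.2929, +2.1213); max(|x|,|y|,|x±y|/√2) = 2.4142 > 1 ⇒ ∉ W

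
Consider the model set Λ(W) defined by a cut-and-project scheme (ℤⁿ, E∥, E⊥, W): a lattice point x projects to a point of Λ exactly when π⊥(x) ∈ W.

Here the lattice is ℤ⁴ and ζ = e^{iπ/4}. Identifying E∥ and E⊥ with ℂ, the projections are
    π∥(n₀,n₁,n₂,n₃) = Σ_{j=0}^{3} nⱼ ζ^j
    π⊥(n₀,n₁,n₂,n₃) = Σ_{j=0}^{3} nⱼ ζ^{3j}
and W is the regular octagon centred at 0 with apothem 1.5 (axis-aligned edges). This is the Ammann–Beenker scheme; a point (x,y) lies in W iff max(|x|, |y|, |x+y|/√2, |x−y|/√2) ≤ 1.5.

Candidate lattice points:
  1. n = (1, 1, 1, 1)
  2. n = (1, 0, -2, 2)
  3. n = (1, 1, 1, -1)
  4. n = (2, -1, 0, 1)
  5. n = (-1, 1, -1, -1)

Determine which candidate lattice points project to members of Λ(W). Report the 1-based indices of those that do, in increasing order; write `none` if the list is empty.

1, 3

With ζ = e^{iπ/4} the internal vectors are ζ^0,ζ^3,ζ^6,ζ^9.
candidate 1: n = (1, 1, 1, 1) → π⊥ ≈ (+1.000000, +0.414214); max(|x|,|y|,|x±y|/√2) = 1.000000 ≤ 1.5 ⇒ ∈ W
candidate 2: n = (1, 0, -2, 2) → π⊥ ≈ (+2.414214, +3.414214); max(|x|,|y|,|x±y|/√2) = 4.121320 > 1.5 ⇒ ∉ W
candidate 3: n = (1, 1, 1, -1) → π⊥ ≈ (-0.414214, -1.000000); max(|x|,|y|,|x±y|/√2) = 1.000000 ≤ 1.5 ⇒ ∈ W
candidate 4: n = (2, -1, 0, 1) → π⊥ ≈ (+3.414214, +0.000000); max(|x|,|y|,|x±y|/√2) = 3.414214 > 1.5 ⇒ ∉ W
candidate 5: n = (-1, 1, -1, -1) → π⊥ ≈ (-2.414214, +1.000000); max(|x|,|y|,|x±y|/√2) = 2.414214 > 1.5 ⇒ ∉ W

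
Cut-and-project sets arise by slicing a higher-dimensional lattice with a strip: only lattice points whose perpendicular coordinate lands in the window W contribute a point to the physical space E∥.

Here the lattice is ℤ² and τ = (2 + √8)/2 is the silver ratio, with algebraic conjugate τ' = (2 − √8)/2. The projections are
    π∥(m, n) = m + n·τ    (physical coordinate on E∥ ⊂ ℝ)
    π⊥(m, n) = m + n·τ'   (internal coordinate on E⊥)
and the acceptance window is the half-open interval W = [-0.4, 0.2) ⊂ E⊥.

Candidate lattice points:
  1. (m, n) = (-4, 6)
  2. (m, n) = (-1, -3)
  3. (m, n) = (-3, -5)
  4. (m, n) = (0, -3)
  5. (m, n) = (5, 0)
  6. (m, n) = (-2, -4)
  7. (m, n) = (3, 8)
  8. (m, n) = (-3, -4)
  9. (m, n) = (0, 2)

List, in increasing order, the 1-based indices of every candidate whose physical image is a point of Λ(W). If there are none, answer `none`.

Numerically τ ≈ 2.4142 and τ' = −1/τ ≈ -0.4142.
#1 (-4,6): internal coord -4 + (6)·τ' = -6.4853; -6.4853 ∉ [-0.4, 0.2) → out
#2 (-1,-3): internal coord -1 + (-3)·τ' = +0.2426; +0.2426 ∉ [-0.4, 0.2) → out
#3 (-3,-5): internal coord -3 + (-5)·τ' = -0.9289; -0.9289 ∉ [-0.4, 0.2) → out
#4 (0,-3): internal coord 0 + (-3)·τ' = +1.2426; +1.2426 ∉ [-0.4, 0.2) → out
#5 (5,0): internal coord 5 + (0)·τ' = +5.0000; +5.0000 ∉ [-0.4, 0.2) → out
#6 (-2,-4): internal coord -2 + (-4)·τ' = -0.3431; -0.3431 ∈ [-0.4, 0.2) → IN Λ
#7 (3,8): internal coord 3 + (8)·τ' = -0.3137; -0.3137 ∈ [-0.4, 0.2) → IN Λ
#8 (-3,-4): internal coord -3 + (-4)·τ' = -1.3431; -1.3431 ∉ [-0.4, 0.2) → out
#9 (0,2): internal coord 0 + (2)·τ' = -0.8284; -0.8284 ∉ [-0.4, 0.2) → out

6, 7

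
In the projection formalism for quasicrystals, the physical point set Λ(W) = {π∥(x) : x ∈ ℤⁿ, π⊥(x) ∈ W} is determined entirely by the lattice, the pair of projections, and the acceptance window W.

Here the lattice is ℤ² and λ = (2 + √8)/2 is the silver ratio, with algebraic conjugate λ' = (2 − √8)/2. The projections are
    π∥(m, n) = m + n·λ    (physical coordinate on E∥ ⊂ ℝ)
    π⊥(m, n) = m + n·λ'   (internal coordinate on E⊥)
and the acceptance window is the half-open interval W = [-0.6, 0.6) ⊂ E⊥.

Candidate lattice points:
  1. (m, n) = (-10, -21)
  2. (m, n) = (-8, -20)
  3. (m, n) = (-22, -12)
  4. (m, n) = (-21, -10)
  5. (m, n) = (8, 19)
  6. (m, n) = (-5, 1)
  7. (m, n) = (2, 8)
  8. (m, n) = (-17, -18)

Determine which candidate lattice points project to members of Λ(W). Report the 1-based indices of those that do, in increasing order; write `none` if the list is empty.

Numerically λ ≈ 2.41421 and λ' = −1/λ ≈ -0.41421.
candidate 1: (m,n)=(-10,-21) → π∥ = -10-21·λ ≈ -60.69848, π⊥ = -10-21·λ' ≈ -1.30152 ∉ [-0.6, 0.6) ⇒ out
candidate 2: (m,n)=(-8,-20) → π∥ = -8-20·λ ≈ -56.28427, π⊥ = -8-20·λ' ≈ 0.28427 ∈ [-0.6, 0.6) ⇒ IN Λ
candidate 3: (m,n)=(-22,-12) → π∥ = -22-12·λ ≈ -50.97056, π⊥ = -22-12·λ' ≈ -17.02944 ∉ [-0.6, 0.6) ⇒ out
candidate 4: (m,n)=(-21,-10) → π∥ = -21-10·λ ≈ -45.14214, π⊥ = -21-10·λ' ≈ -16.85786 ∉ [-0.6, 0.6) ⇒ out
candidate 5: (m,n)=(8,19) → π∥ = 8+19·λ ≈ 53.87006, π⊥ = 8+19·λ' ≈ 0.12994 ∈ [-0.6, 0.6) ⇒ IN Λ
candidate 6: (m,n)=(-5,1) → π∥ = -5+1·λ ≈ -2.58579, π⊥ = -5+1·λ' ≈ -5.41421 ∉ [-0.6, 0.6) ⇒ out
candidate 7: (m,n)=(2,8) → π∥ = 2+8·λ ≈ 21.31371, π⊥ = 2+8·λ' ≈ -1.31371 ∉ [-0.6, 0.6) ⇒ out
candidate 8: (m,n)=(-17,-18) → π∥ = -17-18·λ ≈ -60.45584, π⊥ = -17-18·λ' ≈ -9.54416 ∉ [-0.6, 0.6) ⇒ out

2, 5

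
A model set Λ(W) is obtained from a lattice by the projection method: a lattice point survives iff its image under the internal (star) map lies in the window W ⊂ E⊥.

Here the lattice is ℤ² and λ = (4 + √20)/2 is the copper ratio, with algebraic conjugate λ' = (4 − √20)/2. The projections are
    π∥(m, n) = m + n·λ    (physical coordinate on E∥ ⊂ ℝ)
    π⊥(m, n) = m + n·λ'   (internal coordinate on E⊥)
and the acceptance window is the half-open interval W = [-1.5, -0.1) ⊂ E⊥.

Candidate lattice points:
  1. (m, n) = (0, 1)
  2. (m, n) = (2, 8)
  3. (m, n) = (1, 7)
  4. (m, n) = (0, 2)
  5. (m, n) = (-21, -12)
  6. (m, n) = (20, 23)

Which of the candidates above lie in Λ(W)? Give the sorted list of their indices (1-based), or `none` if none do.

λ' = (4−√20)/2 ≈ -0.2361.
[1] lift (0,1): star map gives -0.2361; window check -1.5 ≤ -0.2361 < -0.1 is true → IN Λ
[2] lift (2,8): star map gives 0.1115; window check -1.5 ≤ 0.1115 < -0.1 is false → out
[3] lift (1,7): star map gives -0.6525; window check -1.5 ≤ -0.6525 < -0.1 is true → IN Λ
[4] lift (0,2): star map gives -0.4721; window check -1.5 ≤ -0.4721 < -0.1 is true → IN Λ
[5] lift (-21,-12): star map gives -18.1672; window check -1.5 ≤ -18.1672 < -0.1 is false → out
[6] lift (20,23): star map gives 14.5704; window check -1.5 ≤ 14.5704 < -0.1 is false → out

1, 3, 4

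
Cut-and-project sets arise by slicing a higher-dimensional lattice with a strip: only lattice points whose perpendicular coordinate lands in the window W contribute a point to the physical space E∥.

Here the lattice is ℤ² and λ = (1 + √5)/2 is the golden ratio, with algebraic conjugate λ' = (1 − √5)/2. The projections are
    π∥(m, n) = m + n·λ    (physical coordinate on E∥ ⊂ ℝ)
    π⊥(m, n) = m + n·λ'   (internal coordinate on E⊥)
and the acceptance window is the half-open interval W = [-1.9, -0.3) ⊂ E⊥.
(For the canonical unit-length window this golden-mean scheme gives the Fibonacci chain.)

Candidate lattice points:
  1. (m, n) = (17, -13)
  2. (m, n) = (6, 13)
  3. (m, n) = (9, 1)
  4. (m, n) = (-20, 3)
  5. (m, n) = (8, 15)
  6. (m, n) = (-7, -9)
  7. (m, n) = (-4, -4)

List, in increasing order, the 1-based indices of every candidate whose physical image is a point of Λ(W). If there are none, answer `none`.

Numerically λ ≈ 1.618034 and λ' = −1/λ ≈ -0.618034.
#1 (17,-13): internal coord 17 + (-13)·λ' = +25.034442; +25.034442 ∉ [-1.9, -0.3) → out
#2 (6,13): internal coord 6 + (13)·λ' = -2.034442; -2.034442 ∉ [-1.9, -0.3) → out
#3 (9,1): internal coord 9 + (1)·λ' = +8.381966; +8.381966 ∉ [-1.9, -0.3) → out
#4 (-20,3): internal coord -20 + (3)·λ' = -21.854102; -21.854102 ∉ [-1.9, -0.3) → out
#5 (8,15): internal coord 8 + (15)·λ' = -1.270510; -1.270510 ∈ [-1.9, -0.3) → IN Λ
#6 (-7,-9): internal coord -7 + (-9)·λ' = -1.437694; -1.437694 ∈ [-1.9, -0.3) → IN Λ
#7 (-4,-4): internal coord -4 + (-4)·λ' = -1.527864; -1.527864 ∈ [-1.9, -0.3) → IN Λ

5, 6, 7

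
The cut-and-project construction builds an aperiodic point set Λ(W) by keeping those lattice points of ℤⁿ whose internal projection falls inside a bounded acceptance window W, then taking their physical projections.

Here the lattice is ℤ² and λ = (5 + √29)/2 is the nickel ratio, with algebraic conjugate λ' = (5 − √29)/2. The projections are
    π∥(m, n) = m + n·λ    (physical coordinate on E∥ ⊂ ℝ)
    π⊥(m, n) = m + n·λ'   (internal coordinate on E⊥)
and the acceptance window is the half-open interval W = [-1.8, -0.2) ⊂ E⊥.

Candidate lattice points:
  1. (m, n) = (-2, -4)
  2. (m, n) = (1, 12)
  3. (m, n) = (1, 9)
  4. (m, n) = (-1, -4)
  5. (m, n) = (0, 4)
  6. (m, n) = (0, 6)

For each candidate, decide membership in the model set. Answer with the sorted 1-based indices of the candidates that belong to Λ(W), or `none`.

Compute λ' = (5−√29)/2 = -0.1926, so π⊥(m,n) = m -0.1926·n.
[1] lift (-2,-4): star map gives -1.2297; window check -1.8 ≤ -1.2297 < -0.2 is true → IN Λ
[2] lift (1,12): star map gives -1.3110; window check -1.8 ≤ -1.3110 < -0.2 is true → IN Λ
[3] lift (1,9): star map gives -0.7332; window check -1.8 ≤ -0.7332 < -0.2 is true → IN Λ
[4] lift (-1,-4): star map gives -0.2297; window check -1.8 ≤ -0.2297 < -0.2 is true → IN Λ
[5] lift (0,4): star map gives -0.7703; window check -1.8 ≤ -0.7703 < -0.2 is true → IN Λ
[6] lift (0,6): star map gives -1.1555; window check -1.8 ≤ -1.1555 < -0.2 is true → IN Λ

1, 2, 3, 4, 5, 6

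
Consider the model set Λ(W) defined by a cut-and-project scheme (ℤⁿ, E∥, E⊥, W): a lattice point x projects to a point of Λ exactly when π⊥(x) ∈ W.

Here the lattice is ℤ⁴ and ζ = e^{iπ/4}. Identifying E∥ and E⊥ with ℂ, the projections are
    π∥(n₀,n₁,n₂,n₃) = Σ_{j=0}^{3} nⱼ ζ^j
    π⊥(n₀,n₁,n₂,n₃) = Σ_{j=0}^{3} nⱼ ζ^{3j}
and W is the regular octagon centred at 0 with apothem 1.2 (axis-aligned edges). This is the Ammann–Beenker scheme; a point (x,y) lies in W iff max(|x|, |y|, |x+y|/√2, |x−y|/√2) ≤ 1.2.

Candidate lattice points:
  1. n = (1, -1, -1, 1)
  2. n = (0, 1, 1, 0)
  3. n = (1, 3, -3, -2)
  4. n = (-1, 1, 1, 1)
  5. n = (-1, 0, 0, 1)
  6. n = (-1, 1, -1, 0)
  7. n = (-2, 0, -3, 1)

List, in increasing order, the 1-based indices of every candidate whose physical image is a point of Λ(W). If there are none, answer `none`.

2, 4, 5

Internal map: ζ^{3j} for j=0..3 gives (1,0), (−√2/2,√2/2), (0,−1), (√2/2,√2/2).
candidate 1: n = (1, -1, -1, 1) → π⊥ ≈ (+2.414214, +1.000000); max(|x|,|y|,|x±y|/√2) = 2.414214 > 1.2 ⇒ ∉ W
candidate 2: n = (0, 1, 1, 0) → π⊥ ≈ (-0.707107, -0.292893); max(|x|,|y|,|x±y|/√2) = 0.707107 ≤ 1.2 ⇒ ∈ W
candidate 3: n = (1, 3, -3, -2) → π⊥ ≈ (-2.535534, +3.707107); max(|x|,|y|,|x±y|/√2) = 4.414214 > 1.2 ⇒ ∉ W
candidate 4: n = (-1, 1, 1, 1) → π⊥ ≈ (-1.000000, +0.414214); max(|x|,|y|,|x±y|/√2) = 1.000000 ≤ 1.2 ⇒ ∈ W
candidate 5: n = (-1, 0, 0, 1) → π⊥ ≈ (-0.292893, +0.707107); max(|x|,|y|,|x±y|/√2) = 0.707107 ≤ 1.2 ⇒ ∈ W
candidate 6: n = (-1, 1, -1, 0) → π⊥ ≈ (-1.707107, +1.707107); max(|x|,|y|,|x±y|/√2) = 2.414214 > 1.2 ⇒ ∉ W
candidate 7: n = (-2, 0, -3, 1) → π⊥ ≈ (-1.292893, +3.707107); max(|x|,|y|,|x±y|/√2) = 3.707107 > 1.2 ⇒ ∉ W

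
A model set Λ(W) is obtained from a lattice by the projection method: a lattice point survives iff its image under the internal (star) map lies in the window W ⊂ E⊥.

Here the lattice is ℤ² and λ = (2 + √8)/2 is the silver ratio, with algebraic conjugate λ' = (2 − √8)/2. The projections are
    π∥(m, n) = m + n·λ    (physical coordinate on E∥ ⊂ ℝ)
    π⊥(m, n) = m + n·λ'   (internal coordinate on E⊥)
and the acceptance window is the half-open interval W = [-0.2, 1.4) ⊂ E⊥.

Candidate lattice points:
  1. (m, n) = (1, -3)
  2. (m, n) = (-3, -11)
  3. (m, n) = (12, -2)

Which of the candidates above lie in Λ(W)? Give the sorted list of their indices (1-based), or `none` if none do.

Compute λ' = (2−√8)/2 = -0.41421, so π⊥(m,n) = m -0.41421·n.
#1 (1,-3): internal coord 1 + (-3)·λ' = +2.24264; +2.24264 ∉ [-0.2, 1.4) → out
#2 (-3,-11): internal coord -3 + (-11)·λ' = +1.55635; +1.55635 ∉ [-0.2, 1.4) → out
#3 (12,-2): internal coord 12 + (-2)·λ' = +12.82843; +12.82843 ∉ [-0.2, 1.4) → out

none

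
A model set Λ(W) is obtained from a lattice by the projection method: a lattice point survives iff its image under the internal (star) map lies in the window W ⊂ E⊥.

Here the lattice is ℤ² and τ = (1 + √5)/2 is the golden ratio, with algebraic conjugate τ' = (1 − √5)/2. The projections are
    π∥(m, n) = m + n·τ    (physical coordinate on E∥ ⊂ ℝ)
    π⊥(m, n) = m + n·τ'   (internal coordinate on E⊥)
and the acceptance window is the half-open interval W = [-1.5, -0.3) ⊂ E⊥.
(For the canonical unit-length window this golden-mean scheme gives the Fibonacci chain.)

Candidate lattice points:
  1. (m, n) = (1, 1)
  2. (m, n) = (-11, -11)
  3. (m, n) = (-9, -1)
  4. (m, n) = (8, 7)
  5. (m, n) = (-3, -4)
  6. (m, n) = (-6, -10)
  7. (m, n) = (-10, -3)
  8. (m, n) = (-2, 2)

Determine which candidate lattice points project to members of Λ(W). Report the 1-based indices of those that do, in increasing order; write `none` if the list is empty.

5

Compute τ' = (1−√5)/2 = -0.618034, so π⊥(m,n) = m -0.618034·n.
candidate 1: (m,n)=(1,1) → π∥ = 1+1·τ ≈ 2.618034, π⊥ = 1+1·τ' ≈ 0.381966 ∉ [-1.5, -0.3) ⇒ out
candidate 2: (m,n)=(-11,-11) → π∥ = -11-11·τ ≈ -28.798374, π⊥ = -11-11·τ' ≈ -4.201626 ∉ [-1.5, -0.3) ⇒ out
candidate 3: (m,n)=(-9,-1) → π∥ = -9-1·τ ≈ -10.618034, π⊥ = -9-1·τ' ≈ -8.381966 ∉ [-1.5, -0.3) ⇒ out
candidate 4: (m,n)=(8,7) → π∥ = 8+7·τ ≈ 19.326238, π⊥ = 8+7·τ' ≈ 3.673762 ∉ [-1.5, -0.3) ⇒ out
candidate 5: (m,n)=(-3,-4) → π∥ = -3-4·τ ≈ -9.472136, π⊥ = -3-4·τ' ≈ -0.527864 ∈ [-1.5, -0.3) ⇒ IN Λ
candidate 6: (m,n)=(-6,-10) → π∥ = -6-10·τ ≈ -22.180340, π⊥ = -6-10·τ' ≈ 0.180340 ∉ [-1.5, -0.3) ⇒ out
candidate 7: (m,n)=(-10,-3) → π∥ = -10-3·τ ≈ -14.854102, π⊥ = -10-3·τ' ≈ -8.145898 ∉ [-1.5, -0.3) ⇒ out
candidate 8: (m,n)=(-2,2) → π∥ = -2+2·τ ≈ 1.236068, π⊥ = -2+2·τ' ≈ -3.236068 ∉ [-1.5, -0.3) ⇒ out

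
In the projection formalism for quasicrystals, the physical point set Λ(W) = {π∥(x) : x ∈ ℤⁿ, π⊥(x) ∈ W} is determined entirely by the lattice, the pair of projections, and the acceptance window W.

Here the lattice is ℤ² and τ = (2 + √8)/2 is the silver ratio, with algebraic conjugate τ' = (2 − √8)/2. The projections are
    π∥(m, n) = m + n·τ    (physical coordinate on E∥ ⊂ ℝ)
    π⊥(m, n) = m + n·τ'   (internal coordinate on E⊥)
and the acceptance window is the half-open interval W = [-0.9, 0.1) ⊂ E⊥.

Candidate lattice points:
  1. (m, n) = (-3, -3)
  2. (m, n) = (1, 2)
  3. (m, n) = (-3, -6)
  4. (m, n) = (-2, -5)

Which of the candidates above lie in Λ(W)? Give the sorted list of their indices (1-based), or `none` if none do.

τ' = (2−√8)/2 ≈ -0.41421.
#1 (-3,-3): internal coord -3 + (-3)·τ' = -1.75736; -1.75736 ∉ [-0.9, 0.1) → out
#2 (1,2): internal coord 1 + (2)·τ' = +0.17157; +0.17157 ∉ [-0.9, 0.1) → out
#3 (-3,-6): internal coord -3 + (-6)·τ' = -0.51472; -0.51472 ∈ [-0.9, 0.1) → IN Λ
#4 (-2,-5): internal coord -2 + (-5)·τ' = +0.07107; +0.07107 ∈ [-0.9, 0.1) → IN Λ

3, 4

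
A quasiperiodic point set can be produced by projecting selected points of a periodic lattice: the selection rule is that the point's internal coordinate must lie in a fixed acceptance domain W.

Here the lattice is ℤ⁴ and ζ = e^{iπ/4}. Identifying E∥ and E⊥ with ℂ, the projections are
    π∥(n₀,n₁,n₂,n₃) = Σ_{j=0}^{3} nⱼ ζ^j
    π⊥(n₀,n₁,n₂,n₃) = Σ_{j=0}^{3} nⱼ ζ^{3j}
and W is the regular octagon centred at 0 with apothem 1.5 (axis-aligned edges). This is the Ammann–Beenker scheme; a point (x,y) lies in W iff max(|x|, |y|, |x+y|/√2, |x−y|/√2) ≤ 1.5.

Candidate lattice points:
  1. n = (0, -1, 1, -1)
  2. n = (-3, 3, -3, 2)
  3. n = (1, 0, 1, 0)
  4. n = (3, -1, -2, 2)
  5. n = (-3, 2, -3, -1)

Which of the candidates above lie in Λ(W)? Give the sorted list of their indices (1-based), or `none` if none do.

π⊥(n) = n₀ + n₁ζ³ + n₂ζ⁶ + n₃ζ⁹ where ζ = e^{iπ/4}.
#1 (0, -1, 1, -1): internal (0.0000, -2.4142); octagon support 2.4142 vs apothem 1.5 → ∉ W
#2 (-3, 3, -3, 2): internal (-3.7071, 6.5355); octagon support 7.2426 vs apothem 1.5 → ∉ W
#3 (1, 0, 1, 0): internal (1.0000, -1.0000); octagon support 1.4142 vs apothem 1.5 → ∈ W
#4 (3, -1, -2, 2): internal (5.1213, 2.7071); octagon support 5.5355 vs apothem 1.5 → ∉ W
#5 (-3, 2, -3, -1): internal (-5.1213, 3.7071); octagon support 6.2426 vs apothem 1.5 → ∉ W

3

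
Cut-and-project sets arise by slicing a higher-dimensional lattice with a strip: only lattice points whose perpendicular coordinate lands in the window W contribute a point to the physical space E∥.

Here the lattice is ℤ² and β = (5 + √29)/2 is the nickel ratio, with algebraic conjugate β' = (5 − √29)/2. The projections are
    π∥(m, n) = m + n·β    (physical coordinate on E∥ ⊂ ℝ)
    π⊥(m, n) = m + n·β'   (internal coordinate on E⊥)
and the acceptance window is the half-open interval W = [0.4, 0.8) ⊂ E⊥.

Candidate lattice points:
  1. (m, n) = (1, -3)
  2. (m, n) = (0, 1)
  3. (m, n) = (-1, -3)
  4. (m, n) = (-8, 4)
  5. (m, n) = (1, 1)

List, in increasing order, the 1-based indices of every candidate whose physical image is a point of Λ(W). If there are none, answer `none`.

Numerically β ≈ 5.19258 and β' = −1/β ≈ -0.19258.
candidate 1: (m,n)=(1,-3) → π∥ = 1-3·β ≈ -14.57775, π⊥ = 1-3·β' ≈ 1.57775 ∉ [0.4, 0.8) ⇒ out
candidate 2: (m,n)=(0,1) → π∥ = 0+1·β ≈ 5.19258, π⊥ = 0+1·β' ≈ -0.19258 ∉ [0.4, 0.8) ⇒ out
candidate 3: (m,n)=(-1,-3) → π∥ = -1-3·β ≈ -16.57775, π⊥ = -1-3·β' ≈ -0.42225 ∉ [0.4, 0.8) ⇒ out
candidate 4: (m,n)=(-8,4) → π∥ = -8+4·β ≈ 12.77033, π⊥ = -8+4·β' ≈ -8.77033 ∉ [0.4, 0.8) ⇒ out
candidate 5: (m,n)=(1,1) → π∥ = 1+1·β ≈ 6.19258, π⊥ = 1+1·β' ≈ 0.80742 ∉ [0.4, 0.8) ⇒ out

none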